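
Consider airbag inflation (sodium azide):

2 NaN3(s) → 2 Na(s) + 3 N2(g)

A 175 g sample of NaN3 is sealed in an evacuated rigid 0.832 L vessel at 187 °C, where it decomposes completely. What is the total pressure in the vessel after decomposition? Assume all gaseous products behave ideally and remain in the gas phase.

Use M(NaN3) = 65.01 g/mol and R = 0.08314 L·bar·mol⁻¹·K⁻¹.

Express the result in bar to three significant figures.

186 bar

n(NaN3) = 175 / 65.01 = 2.692 mol
n(gas produced) = (3/2) × 2.692 = 4.038 mol
P = nRT/V = 4.038 × 0.08314 × 460.15 / 0.832 = 185.7 bar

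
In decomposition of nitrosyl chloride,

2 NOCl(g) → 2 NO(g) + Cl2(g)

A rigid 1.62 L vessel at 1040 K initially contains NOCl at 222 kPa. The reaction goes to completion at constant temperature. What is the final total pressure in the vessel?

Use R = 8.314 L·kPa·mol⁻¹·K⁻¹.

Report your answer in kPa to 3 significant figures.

Rigid vessel, constant T ⇒ P scales with total gas moles (2 → 3).
P_final = (3/2) × 222 = 333.0 kPa

333 kPa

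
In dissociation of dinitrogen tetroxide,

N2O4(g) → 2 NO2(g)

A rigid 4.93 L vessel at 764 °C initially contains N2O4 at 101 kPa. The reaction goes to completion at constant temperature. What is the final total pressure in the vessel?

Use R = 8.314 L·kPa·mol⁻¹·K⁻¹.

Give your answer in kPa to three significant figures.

202 kPa

Rigid vessel, constant T ⇒ P scales with total gas moles (1 → 2).
P_final = (2/1) × 101 = 202.0 kPa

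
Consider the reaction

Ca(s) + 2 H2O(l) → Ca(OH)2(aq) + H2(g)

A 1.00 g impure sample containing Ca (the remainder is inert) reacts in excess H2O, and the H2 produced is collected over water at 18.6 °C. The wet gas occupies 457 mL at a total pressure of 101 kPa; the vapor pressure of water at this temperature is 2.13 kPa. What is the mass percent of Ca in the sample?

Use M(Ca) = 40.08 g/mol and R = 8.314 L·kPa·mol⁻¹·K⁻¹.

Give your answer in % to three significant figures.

P(H2) = 101 − 2.13 = 98.87 kPa
n(H2) = PV/RT = (98.87 × 0.4570) / (8.314 × 291.75) = 0.01863 mol
n(Ca) = (1/1) × 0.01863 = 0.01863 mol
m(Ca) = 0.01863 × 40.08 = 0.7467 g
%Ca = 0.7467 / 1.00 × 100 = 74.67%

74.7 %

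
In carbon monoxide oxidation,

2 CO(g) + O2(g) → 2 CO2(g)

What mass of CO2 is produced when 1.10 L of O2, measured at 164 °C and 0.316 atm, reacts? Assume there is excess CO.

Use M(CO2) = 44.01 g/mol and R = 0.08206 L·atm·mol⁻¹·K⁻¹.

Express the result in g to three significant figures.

0.853 g

n(O2) = PV/RT = (0.316 × 1.10) / (0.08206 × 437.15) = 0.009690 mol
n(CO2) = (2/1) × 0.009690 = 0.01938 mol
m(CO2) = 0.01938 × 44.01 = 0.8529 g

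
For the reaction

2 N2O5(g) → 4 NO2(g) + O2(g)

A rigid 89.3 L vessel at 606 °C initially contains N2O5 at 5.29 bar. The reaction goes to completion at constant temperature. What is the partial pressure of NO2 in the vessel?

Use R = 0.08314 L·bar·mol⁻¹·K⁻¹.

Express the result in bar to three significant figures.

10.6 bar

n(N2O5)₀ = PV/RT = (5.29 × 89.3) / (0.08314 × 879.15) = 6.463 mol
n(NO2) = (4/2) × 6.463 = 12.93 mol
P(NO2) = nRT/V = 12.93 × 0.08314 × 879.15 / 89.3 = 10.58 bar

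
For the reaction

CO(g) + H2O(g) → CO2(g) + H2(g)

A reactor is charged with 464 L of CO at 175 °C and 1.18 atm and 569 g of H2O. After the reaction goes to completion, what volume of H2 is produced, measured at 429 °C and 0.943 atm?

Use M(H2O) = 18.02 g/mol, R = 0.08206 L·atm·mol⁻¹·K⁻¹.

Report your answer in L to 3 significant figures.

910 L

n(CO) = PV/RT = (1.18 × 464) / (0.08206 × 448.15) = 14.89 mol
n(H2O) = 569 / 18.02 = 31.58 mol
For 14.89 mol CO, stoichiometry requires (1/1) × 14.89 = 14.89 mol H2O; 31.58 mol is available, so CO is limiting.
n(H2) = (1/1) × 14.89 = 14.89 mol
V(H2) = nRT/P = 14.89 × 0.08206 × 702.15 / 0.943 = 909.8 L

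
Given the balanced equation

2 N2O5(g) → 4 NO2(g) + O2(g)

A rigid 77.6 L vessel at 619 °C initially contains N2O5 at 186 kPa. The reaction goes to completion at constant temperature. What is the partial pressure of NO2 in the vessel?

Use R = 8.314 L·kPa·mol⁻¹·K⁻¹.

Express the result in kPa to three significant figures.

372 kPa

n(N2O5)₀ = PV/RT = (186 × 77.6) / (8.314 × 892.15) = 1.946 mol
n(NO2) = (4/2) × 1.946 = 3.892 mol
P(NO2) = nRT/V = 3.892 × 8.314 × 892.15 / 77.6 = 372.0 kPa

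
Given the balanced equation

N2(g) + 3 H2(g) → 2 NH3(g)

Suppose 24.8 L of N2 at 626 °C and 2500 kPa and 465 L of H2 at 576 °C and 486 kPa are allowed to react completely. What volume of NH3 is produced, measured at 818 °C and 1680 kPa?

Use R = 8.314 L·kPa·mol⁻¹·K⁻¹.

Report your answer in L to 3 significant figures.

89.6 L

n(N2) = PV/RT = (2500 × 24.8) / (8.314 × 899.15) = 8.294 mol
n(H2) = PV/RT = (486 × 465) / (8.314 × 849.15) = 32.01 mol
For 8.294 mol N2, stoichiometry requires (3/1) × 8.294 = 24.88 mol H2; 32.01 mol is available, so N2 is limiting.
n(NH3) = (2/1) × 8.294 = 16.59 mol
V(NH3) = nRT/P = 16.59 × 8.314 × 1091.15 / 1680 = 89.58 L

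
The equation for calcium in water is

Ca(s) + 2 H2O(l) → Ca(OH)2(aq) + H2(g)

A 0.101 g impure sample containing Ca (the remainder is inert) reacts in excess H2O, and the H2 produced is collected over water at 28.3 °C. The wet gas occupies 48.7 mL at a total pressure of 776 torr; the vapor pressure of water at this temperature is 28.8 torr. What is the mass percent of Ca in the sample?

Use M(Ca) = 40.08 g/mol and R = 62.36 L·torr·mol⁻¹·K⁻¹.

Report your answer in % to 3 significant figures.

76.8 %

P(H2) = 776 − 28.8 = 747.2 torr
n(H2) = PV/RT = (747.2 × 0.04870) / (62.36 × 301.45) = 0.001936 mol
n(Ca) = (1/1) × 0.001936 = 0.001936 mol
m(Ca) = 0.001936 × 40.08 = 0.07759 g
%Ca = 0.07759 / 0.101 × 100 = 76.82%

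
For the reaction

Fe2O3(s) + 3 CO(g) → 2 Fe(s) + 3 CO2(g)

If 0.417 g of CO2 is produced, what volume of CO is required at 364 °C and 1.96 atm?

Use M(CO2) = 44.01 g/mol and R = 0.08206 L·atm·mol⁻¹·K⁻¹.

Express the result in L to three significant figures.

n(CO2) = 0.4170 / 44.01 = 0.009475 mol
n(CO) = (3/3) × 0.009475 = 0.009475 mol
V = nRT/P = 0.009475 × 0.08206 × 637.15 / 1.96 = 0.2528 L

0.253 L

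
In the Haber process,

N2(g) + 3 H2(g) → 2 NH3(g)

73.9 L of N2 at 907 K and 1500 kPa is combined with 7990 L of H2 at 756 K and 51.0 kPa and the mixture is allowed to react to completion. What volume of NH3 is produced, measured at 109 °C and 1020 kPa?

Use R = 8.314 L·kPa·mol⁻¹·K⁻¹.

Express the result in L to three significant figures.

n(N2) = PV/RT = (1500 × 73.9) / (8.314 × 907) = 14.70 mol
n(H2) = PV/RT = (51.0 × 7990) / (8.314 × 756) = 64.83 mol
For 14.70 mol N2, stoichiometry requires (3/1) × 14.70 = 44.10 mol H2; 64.83 mol is available, so N2 is limiting.
n(NH3) = (2/1) × 14.70 = 29.40 mol
V(NH3) = nRT/P = 29.40 × 8.314 × 382.15 / 1020 = 91.58 L

91.6 L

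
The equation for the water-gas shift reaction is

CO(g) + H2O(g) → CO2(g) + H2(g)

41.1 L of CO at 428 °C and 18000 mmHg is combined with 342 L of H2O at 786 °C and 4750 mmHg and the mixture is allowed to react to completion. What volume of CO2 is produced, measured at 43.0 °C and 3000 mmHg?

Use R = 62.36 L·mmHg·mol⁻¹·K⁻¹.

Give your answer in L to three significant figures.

n(CO) = PV/RT = (18000 × 41.1) / (62.36 × 701.15) = 16.92 mol
n(H2O) = PV/RT = (4750 × 342) / (62.36 × 1059.15) = 24.60 mol
For 16.92 mol CO, stoichiometry requires (1/1) × 16.92 = 16.92 mol H2O; 24.60 mol is available, so CO is limiting.
n(CO2) = (1/1) × 16.92 = 16.92 mol
V(CO2) = nRT/P = 16.92 × 62.36 × 316.15 / 3000 = 111.2 L

111 L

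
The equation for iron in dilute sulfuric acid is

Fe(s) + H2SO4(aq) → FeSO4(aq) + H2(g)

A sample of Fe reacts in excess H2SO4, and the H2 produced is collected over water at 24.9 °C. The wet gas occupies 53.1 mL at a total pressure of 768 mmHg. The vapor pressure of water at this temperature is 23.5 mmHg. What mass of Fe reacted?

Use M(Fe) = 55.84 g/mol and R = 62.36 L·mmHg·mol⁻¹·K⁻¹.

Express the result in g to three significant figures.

0.119 g

P(H2) = 768 − 23.5 = 744.5 mmHg
n(H2) = PV/RT = (744.5 × 0.05310) / (62.36 × 298.05) = 0.002127 mol
n(Fe) = (1/1) × 0.002127 = 0.002127 mol
m(Fe) = 0.002127 × 55.84 = 0.1188 g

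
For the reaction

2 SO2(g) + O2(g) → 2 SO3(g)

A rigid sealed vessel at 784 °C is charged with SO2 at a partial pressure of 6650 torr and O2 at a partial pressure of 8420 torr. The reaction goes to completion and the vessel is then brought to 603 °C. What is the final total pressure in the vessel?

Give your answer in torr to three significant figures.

Because the vessel is rigid and T is held at 784 °C, work the stoichiometry in partial pressures (P_i = n_iRT/V).
P(O2) required for 6650 torr of SO2 = (1/2) × 6650 = 3325 torr; available 8420 torr, so SO2 is limiting.
P(O2) remaining = 8420 − (1/2) × 6650 = 5095 torr
P(gaseous products) = (2)/2 × 6650 = 6650 torr
P_total at 784 °C = 5095 + 6650 = 11740 torr
Scaling to 603 °C: P = 11740 × 876.15/1057.15 = 9730 torr

9730 torr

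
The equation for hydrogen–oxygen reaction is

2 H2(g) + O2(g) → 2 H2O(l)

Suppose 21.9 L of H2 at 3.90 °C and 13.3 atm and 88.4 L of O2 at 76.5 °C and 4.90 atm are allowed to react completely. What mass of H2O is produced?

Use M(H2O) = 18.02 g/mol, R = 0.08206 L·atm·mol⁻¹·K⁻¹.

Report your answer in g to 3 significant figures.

n(H2) = PV/RT = (13.3 × 21.9) / (0.08206 × 277.05) = 12.81 mol
n(O2) = PV/RT = (4.90 × 88.4) / (0.08206 × 349.65) = 15.10 mol
For 12.81 mol H2, stoichiometry requires (1/2) × 12.81 = 6.405 mol O2; 15.10 mol is available, so H2 is limiting.
n(H2O) = (2/2) × 12.81 = 12.81 mol
m(H2O) = 12.81 × 18.02 = 230.8 g

231 g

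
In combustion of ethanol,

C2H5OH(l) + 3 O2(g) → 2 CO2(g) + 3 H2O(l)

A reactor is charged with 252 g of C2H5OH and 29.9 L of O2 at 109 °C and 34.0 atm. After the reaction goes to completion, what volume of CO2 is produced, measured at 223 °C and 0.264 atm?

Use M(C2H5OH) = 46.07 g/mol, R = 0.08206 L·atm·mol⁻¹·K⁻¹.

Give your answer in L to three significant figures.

n(C2H5OH) = 252 / 46.07 = 5.470 mol
n(O2) = PV/RT = (34.0 × 29.9) / (0.08206 × 382.15) = 32.42 mol
For 5.470 mol C2H5OH, stoichiometry requires (3/1) × 5.470 = 16.41 mol O2; 32.42 mol is available, so C2H5OH is limiting.
n(CO2) = (2/1) × 5.470 = 10.94 mol
V(CO2) = nRT/P = 10.94 × 0.08206 × 496.15 / 0.264 = 1687 L

1690 L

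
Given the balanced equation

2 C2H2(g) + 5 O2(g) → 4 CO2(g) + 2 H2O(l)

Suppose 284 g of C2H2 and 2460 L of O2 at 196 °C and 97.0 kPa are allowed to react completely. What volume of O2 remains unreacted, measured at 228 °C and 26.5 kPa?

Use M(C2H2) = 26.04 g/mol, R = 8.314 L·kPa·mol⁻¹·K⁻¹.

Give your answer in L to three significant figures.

5330 L

n(C2H2) = 284 / 26.04 = 10.91 mol
n(O2) = PV/RT = (97.0 × 2460) / (8.314 × 469.15) = 61.18 mol
For 10.91 mol C2H2, stoichiometry requires (5/2) × 10.91 = 27.27 mol O2; 61.18 mol is available, so C2H2 is limiting.
n(O2) consumed = (5/2) × 10.91 = 27.27 mol; remaining = 61.18 − 27.27 = 33.91 mol
V(O2) = nRT/P = 33.91 × 8.314 × 501.15 / 26.5 = 5332 L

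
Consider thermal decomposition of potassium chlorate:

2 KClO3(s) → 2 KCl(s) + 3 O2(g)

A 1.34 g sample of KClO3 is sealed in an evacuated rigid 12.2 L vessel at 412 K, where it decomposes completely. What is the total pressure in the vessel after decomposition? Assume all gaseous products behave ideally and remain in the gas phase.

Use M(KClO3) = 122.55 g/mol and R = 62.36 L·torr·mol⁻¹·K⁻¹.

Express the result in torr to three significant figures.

34.5 torr

n(KClO3) = 1.34 / 122.55 = 0.01093 mol
n(gas produced) = (3/2) × 0.01093 = 0.01639 mol
P = nRT/V = 0.01639 × 62.36 × 412 / 12.2 = 34.52 torr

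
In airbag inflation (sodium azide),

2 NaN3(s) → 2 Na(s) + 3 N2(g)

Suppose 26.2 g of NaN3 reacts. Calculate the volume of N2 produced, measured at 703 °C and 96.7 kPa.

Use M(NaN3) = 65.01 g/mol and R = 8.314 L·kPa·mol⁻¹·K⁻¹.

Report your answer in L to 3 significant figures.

n(NaN3) = 26.20 / 65.01 = 0.4030 mol
n(N2) = (3/2) × 0.4030 = 0.6045 mol
V = nRT/P = 0.6045 × 8.314 × 976.15 / 96.7 = 50.73 L

50.7 L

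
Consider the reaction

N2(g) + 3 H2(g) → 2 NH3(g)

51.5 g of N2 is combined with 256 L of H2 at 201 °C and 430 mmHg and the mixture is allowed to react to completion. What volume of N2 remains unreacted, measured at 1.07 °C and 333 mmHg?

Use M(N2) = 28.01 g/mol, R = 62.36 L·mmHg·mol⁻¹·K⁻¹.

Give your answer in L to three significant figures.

n(N2) = 51.5 / 28.01 = 1.839 mol
n(H2) = PV/RT = (430 × 256) / (62.36 × 474.15) = 3.723 mol
For 1.839 mol N2, stoichiometry requires (3/1) × 1.839 = 5.517 mol H2; 3.723 mol is available, so H2 is limiting.
n(N2) consumed = (1/3) × 3.723 = 1.241 mol; remaining = 1.839 − 1.241 = 0.5980 mol
V(N2) = nRT/P = 0.5980 × 62.36 × 274.22 / 333 = 30.71 L

30.7 L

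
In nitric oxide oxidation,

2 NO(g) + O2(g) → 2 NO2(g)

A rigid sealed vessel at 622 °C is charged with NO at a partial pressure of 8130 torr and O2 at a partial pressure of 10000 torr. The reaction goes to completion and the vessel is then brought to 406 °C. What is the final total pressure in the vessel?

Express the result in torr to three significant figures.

10700 torr

At constant V, partial pressures at 622 °C are proportional to moles, so apply stoichiometry directly to pressures.
P(O2) required for 8130 torr of NO = (1/2) × 8130 = 4065 torr; available 10000 torr, so NO is limiting.
P(O2) remaining = 10000 − (1/2) × 8130 = 5935 torr
P(gaseous products) = (2)/2 × 8130 = 8130 torr
P_total at 622 °C = 5935 + 8130 = 14060 torr
Scaling to 406 °C: P = 14060 × 679.15/895.15 = 10670 torr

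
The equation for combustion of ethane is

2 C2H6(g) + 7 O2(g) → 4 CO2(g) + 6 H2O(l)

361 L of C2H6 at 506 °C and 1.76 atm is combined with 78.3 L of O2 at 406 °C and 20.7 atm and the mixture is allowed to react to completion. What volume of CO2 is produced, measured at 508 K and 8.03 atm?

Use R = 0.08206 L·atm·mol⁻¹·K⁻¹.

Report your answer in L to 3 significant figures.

n(C2H6) = PV/RT = (1.76 × 361) / (0.08206 × 779.15) = 9.937 mol
n(O2) = PV/RT = (20.7 × 78.3) / (0.08206 × 679.15) = 29.08 mol
For 9.937 mol C2H6, stoichiometry requires (7/2) × 9.937 = 34.78 mol O2; 29.08 mol is available, so O2 is limiting.
n(CO2) = (4/7) × 29.08 = 16.62 mol
V(CO2) = nRT/P = 16.62 × 0.08206 × 508 / 8.03 = 86.28 L

86.3 L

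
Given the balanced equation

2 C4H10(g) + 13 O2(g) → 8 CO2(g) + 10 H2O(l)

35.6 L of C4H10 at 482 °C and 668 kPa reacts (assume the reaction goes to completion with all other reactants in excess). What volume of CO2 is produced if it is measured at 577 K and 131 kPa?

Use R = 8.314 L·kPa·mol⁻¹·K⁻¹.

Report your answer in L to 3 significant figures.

n(C4H10) = PV/RT = (668 × 35.6) / (8.314 × 755.15) = 3.788 mol
n(CO2) = (8/2) × 3.788 = 15.15 mol
V = nRT/P = 15.15 × 8.314 × 577 / 131 = 554.8 L

555 L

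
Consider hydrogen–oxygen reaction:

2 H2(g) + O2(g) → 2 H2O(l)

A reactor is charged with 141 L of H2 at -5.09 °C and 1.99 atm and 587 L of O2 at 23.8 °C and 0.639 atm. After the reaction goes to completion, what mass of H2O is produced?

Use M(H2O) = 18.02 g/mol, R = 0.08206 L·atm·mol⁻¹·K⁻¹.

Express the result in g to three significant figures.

230 g

n(H2) = PV/RT = (1.99 × 141) / (0.08206 × 268.06) = 12.76 mol
n(O2) = PV/RT = (0.639 × 587) / (0.08206 × 296.95) = 15.39 mol
For 12.76 mol H2, stoichiometry requires (1/2) × 12.76 = 6.380 mol O2; 15.39 mol is available, so H2 is limiting.
n(H2O) = (2/2) × 12.76 = 12.76 mol
m(H2O) = 12.76 × 18.02 = 229.9 g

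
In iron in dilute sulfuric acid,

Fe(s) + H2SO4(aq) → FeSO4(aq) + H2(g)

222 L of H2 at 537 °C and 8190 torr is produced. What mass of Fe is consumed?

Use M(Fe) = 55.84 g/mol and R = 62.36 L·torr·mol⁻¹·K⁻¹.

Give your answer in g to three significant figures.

2010 g

n(H2) = PV/RT = (8190 × 222) / (62.36 × 810.15) = 35.99 mol
n(Fe) = (1/1) × 35.99 = 35.99 mol
m(Fe) = 35.99 × 55.84 = 2010 g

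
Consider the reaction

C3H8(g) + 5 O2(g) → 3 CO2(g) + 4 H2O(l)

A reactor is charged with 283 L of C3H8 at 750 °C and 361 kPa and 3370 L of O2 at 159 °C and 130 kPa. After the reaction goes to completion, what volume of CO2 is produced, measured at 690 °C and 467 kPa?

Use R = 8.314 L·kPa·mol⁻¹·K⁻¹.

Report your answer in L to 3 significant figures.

n(C3H8) = PV/RT = (361 × 283) / (8.314 × 1023.15) = 12.01 mol
n(O2) = PV/RT = (130 × 3370) / (8.314 × 432.15) = 121.9 mol
For 12.01 mol C3H8, stoichiometry requires (5/1) × 12.01 = 60.05 mol O2; 121.9 mol is available, so C3H8 is limiting.
n(CO2) = (3/1) × 12.01 = 36.03 mol
V(CO2) = nRT/P = 36.03 × 8.314 × 963.15 / 467 = 617.8 L

618 L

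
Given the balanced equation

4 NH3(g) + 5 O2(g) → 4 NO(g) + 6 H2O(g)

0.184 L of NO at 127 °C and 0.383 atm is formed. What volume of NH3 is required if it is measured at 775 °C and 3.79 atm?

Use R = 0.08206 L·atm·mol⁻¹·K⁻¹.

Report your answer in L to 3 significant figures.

0.0487 L

n(NO) = PV/RT = (0.383 × 0.184) / (0.08206 × 400.15) = 0.002146 mol
n(NH3) = (4/4) × 0.002146 = 0.002146 mol
V = nRT/P = 0.002146 × 0.08206 × 1048.15 / 3.79 = 0.04870 L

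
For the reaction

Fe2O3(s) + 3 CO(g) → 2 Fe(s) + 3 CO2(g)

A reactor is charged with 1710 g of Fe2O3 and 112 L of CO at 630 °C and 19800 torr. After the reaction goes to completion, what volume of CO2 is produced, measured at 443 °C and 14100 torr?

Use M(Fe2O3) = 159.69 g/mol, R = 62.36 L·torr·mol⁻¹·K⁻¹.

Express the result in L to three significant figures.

n(Fe2O3) = 1710 / 159.69 = 10.71 mol
n(CO) = PV/RT = (19800 × 112) / (62.36 × 903.15) = 39.37 mol
For 10.71 mol Fe2O3, stoichiometry requires (3/1) × 10.71 = 32.13 mol CO; 39.37 mol is available, so Fe2O3 is limiting.
n(CO2) = (3/1) × 10.71 = 32.13 mol
V(CO2) = nRT/P = 32.13 × 62.36 × 716.15 / 14100 = 101.8 L

102 L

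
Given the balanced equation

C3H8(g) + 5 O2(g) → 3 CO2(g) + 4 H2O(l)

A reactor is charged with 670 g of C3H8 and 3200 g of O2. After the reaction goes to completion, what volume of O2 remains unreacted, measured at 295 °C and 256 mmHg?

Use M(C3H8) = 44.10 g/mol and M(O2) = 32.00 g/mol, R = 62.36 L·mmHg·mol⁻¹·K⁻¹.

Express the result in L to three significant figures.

n(C3H8) = 670 / 44.10 = 15.19 mol
n(O2) = 3200 / 32.00 = 100.0 mol
For 15.19 mol C3H8, stoichiometry requires (5/1) × 15.19 = 75.95 mol O2; 100.0 mol is available, so C3H8 is limiting.
n(O2) consumed = (5/1) × 15.19 = 75.95 mol; remaining = 100.0 − 75.95 = 24.05 mol
V(O2) = nRT/P = 24.05 × 62.36 × 568.15 / 256 = 3328 L

3330 L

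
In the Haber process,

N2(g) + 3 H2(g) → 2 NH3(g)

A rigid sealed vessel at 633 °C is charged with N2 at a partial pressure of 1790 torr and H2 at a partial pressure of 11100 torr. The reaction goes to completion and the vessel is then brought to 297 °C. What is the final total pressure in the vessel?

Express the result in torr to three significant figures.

Because the vessel is rigid and T is held at 633 °C, work the stoichiometry in partial pressures (P_i = n_iRT/V).
P(H2) required for 1790 torr of N2 = (3/1) × 1790 = 5370 torr; available 11100 torr, so N2 is limiting.
P(H2) remaining = 11100 − (3/1) × 1790 = 5730 torr
P(gaseous products) = (2)/1 × 1790 = 3580 torr
P_total at 633 °C = 5730 + 3580 = 9310 torr
Scaling to 297 °C: P = 9310 × 570.15/906.15 = 5858 torr

5860 torr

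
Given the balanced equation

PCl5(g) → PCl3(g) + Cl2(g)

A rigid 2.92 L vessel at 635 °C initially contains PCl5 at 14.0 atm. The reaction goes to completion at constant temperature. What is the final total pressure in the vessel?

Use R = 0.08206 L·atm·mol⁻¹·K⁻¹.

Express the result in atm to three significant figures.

At constant T and V, P ∝ n(gas): 1 mol gas → 2 mol gas.
P_final = (2/1) × 14.0 = 28.00 atm

28.0 atm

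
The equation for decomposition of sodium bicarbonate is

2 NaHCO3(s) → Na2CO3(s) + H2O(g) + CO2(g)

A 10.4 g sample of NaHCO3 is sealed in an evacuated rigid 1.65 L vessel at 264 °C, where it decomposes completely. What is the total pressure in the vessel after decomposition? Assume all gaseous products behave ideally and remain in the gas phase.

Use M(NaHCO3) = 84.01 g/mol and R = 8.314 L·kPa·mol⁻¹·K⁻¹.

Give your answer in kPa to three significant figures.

n(NaHCO3) = 10.4 / 84.01 = 0.1238 mol
n(gas produced) = (2/2) × 0.1238 = 0.1238 mol
P = nRT/V = 0.1238 × 8.314 × 537.15 / 1.65 = 335.1 kPa

335 kPa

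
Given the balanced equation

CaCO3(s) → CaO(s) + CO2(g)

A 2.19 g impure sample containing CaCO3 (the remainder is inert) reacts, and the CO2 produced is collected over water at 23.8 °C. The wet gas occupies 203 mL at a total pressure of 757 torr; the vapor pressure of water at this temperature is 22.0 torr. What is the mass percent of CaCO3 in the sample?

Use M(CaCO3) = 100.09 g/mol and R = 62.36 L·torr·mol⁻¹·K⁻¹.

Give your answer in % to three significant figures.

36.8 %

P(CO2) = 757 − 22.0 = 735.0 torr
n(CO2) = PV/RT = (735.0 × 0.2030) / (62.36 × 296.95) = 0.008057 mol
n(CaCO3) = (1/1) × 0.008057 = 0.008057 mol
m(CaCO3) = 0.008057 × 100.09 = 0.8064 g
%CaCO3 = 0.8064 / 2.19 × 100 = 36.82%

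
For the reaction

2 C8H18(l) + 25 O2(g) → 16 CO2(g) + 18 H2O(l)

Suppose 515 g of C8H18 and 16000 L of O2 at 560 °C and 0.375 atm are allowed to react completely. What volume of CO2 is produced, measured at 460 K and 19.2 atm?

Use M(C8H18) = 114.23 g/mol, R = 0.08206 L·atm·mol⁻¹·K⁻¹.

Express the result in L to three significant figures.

70.9 L

n(C8H18) = 515 / 114.23 = 4.508 mol
n(O2) = PV/RT = (0.375 × 16000) / (0.08206 × 833.15) = 87.76 mol
For 4.508 mol C8H18, stoichiometry requires (25/2) × 4.508 = 56.35 mol O2; 87.76 mol is available, so C8H18 is limiting.
n(CO2) = (16/2) × 4.508 = 36.06 mol
V(CO2) = nRT/P = 36.06 × 0.08206 × 460 / 19.2 = 70.89 L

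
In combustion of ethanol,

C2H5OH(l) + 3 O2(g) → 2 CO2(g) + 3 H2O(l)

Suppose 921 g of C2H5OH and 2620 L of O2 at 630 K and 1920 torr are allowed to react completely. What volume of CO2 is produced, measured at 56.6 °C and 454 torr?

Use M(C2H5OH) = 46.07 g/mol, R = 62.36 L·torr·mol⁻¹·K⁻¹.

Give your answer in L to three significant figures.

1810 L

n(C2H5OH) = 921 / 46.07 = 19.99 mol
n(O2) = PV/RT = (1920 × 2620) / (62.36 × 630) = 128.0 mol
For 19.99 mol C2H5OH, stoichiometry requires (3/1) × 19.99 = 59.97 mol O2; 128.0 mol is available, so C2H5OH is limiting.
n(CO2) = (2/1) × 19.99 = 39.98 mol
V(CO2) = nRT/P = 39.98 × 62.36 × 329.75 / 454 = 1811 L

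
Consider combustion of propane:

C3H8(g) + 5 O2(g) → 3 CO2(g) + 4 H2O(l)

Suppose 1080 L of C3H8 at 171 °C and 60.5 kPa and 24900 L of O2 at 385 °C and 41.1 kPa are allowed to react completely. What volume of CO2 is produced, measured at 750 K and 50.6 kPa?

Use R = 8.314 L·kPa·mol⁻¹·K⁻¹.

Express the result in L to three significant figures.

n(C3H8) = PV/RT = (60.5 × 1080) / (8.314 × 444.15) = 17.69 mol
n(O2) = PV/RT = (41.1 × 24900) / (8.314 × 658.15) = 187.0 mol
For 17.69 mol C3H8, stoichiometry requires (5/1) × 17.69 = 88.45 mol O2; 187.0 mol is available, so C3H8 is limiting.
n(CO2) = (3/1) × 17.69 = 53.07 mol
V(CO2) = nRT/P = 53.07 × 8.314 × 750 / 50.6 = 6540 L

6540 L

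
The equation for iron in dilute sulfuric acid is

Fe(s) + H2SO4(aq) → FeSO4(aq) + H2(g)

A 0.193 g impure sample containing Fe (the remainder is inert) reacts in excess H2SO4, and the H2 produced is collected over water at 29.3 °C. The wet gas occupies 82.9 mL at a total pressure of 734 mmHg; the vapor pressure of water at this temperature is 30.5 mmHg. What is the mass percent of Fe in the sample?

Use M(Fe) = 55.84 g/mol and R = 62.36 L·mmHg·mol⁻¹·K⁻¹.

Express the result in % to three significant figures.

89.5 %

P(H2) = 734 − 30.5 = 703.5 mmHg
n(H2) = PV/RT = (703.5 × 0.08290) / (62.36 × 302.45) = 0.003092 mol
n(Fe) = (1/1) × 0.003092 = 0.003092 mol
m(Fe) = 0.003092 × 55.84 = 0.1727 g
%Fe = 0.1727 / 0.193 × 100 = 89.48%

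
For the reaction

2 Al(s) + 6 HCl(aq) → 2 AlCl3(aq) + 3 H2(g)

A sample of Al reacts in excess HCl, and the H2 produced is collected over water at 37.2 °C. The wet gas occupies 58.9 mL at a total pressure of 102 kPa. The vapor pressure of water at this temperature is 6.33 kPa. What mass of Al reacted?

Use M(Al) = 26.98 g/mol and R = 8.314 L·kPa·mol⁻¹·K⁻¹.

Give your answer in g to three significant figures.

P(H2) = 102 − 6.33 = 95.67 kPa
n(H2) = PV/RT = (95.67 × 0.05890) / (8.314 × 310.35) = 0.002184 mol
n(Al) = (2/3) × 0.002184 = 0.001456 mol
m(Al) = 0.001456 × 26.98 = 0.03928 g

0.0393 g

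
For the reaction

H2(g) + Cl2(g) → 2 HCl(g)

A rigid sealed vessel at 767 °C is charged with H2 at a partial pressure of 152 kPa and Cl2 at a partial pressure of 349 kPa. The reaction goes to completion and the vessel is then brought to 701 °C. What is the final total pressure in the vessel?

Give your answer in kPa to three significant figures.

At constant V, partial pressures at 767 °C are proportional to moles, so apply stoichiometry directly to pressures.
P(Cl2) required for 152 kPa of H2 = (1/1) × 152 = 152.0 kPa; available 349 kPa, so H2 is limiting.
P(Cl2) remaining = 349 − (1/1) × 152 = 197.0 kPa
P(gaseous products) = (2)/1 × 152 = 304.0 kPa
P_total at 767 °C = 197.0 + 304.0 = 501.0 kPa
Scaling to 701 °C: P = 501.0 × 974.15/1040.15 = 469.2 kPa

469 kPa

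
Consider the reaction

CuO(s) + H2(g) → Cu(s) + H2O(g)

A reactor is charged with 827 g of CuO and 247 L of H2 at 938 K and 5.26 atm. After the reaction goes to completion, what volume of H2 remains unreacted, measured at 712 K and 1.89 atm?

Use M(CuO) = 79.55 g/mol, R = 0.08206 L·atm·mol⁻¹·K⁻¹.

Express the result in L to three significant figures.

200 L

n(CuO) = 827 / 79.55 = 10.40 mol
n(H2) = PV/RT = (5.26 × 247) / (0.08206 × 938) = 16.88 mol
For 10.40 mol CuO, stoichiometry requires (1/1) × 10.40 = 10.40 mol H2; 16.88 mol is available, so CuO is limiting.
n(H2) consumed = (1/1) × 10.40 = 10.40 mol; remaining = 16.88 − 10.40 = 6.480 mol
V(H2) = nRT/P = 6.480 × 0.08206 × 712 / 1.89 = 200.3 L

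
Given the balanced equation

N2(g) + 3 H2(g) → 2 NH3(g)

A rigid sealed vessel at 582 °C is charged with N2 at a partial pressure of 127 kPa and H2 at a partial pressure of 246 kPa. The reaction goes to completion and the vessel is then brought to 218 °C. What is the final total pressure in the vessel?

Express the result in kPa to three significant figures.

At constant V, partial pressures at 582 °C are proportional to moles, so apply stoichiometry directly to pressures.
P(H2) required for 127 kPa of N2 = (3/1) × 127 = 381.0 kPa; available 246 kPa, so H2 is limiting.
P(N2) remaining = 127 − (1/3) × 246 = 45.00 kPa
P(gaseous products) = (2)/3 × 246 = 164.0 kPa
P_total at 582 °C = 45.00 + 164.0 = 209.0 kPa
Scaling to 218 °C: P = 209.0 × 491.15/855.15 = 120.0 kPa

120 kPa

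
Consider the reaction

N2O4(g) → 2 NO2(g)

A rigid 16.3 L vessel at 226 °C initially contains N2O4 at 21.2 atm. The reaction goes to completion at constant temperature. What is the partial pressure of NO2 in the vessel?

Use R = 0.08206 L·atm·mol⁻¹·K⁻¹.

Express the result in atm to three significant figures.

42.4 atm

n(N2O4)₀ = PV/RT = (21.2 × 16.3) / (0.08206 × 499.15) = 8.436 mol
n(NO2) = (2/1) × 8.436 = 16.87 mol
P(NO2) = nRT/V = 16.87 × 0.08206 × 499.15 / 16.3 = 42.39 atm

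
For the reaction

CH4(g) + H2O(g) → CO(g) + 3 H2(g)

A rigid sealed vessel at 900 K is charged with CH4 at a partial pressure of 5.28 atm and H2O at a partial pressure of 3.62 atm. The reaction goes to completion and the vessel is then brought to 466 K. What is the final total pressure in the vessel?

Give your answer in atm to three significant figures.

At constant V, partial pressures at 900 K are proportional to moles, so apply stoichiometry directly to pressures.
P(H2O) required for 5.28 atm of CH4 = (1/1) × 5.28 = 5.280 atm; available 3.62 atm, so H2O is limiting.
P(CH4) remaining = 5.28 − (1/1) × 3.62 = 1.660 atm
P(gaseous products) = (1+3)/1 × 3.62 = 14.48 atm
P_total at 900 K = 1.660 + 14.48 = 16.14 atm
Scaling to 466 K: P = 16.14 × 466/900 = 8.357 atm

8.36 atm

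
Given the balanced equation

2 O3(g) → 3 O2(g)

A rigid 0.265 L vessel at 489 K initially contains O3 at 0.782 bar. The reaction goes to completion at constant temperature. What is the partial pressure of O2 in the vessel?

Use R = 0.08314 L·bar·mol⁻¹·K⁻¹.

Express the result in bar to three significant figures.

1.17 bar

n(O3)₀ = PV/RT = (0.782 × 0.265) / (0.08314 × 489) = 0.005097 mol
n(O2) = (3/2) × 0.005097 = 0.007645 mol
P(O2) = nRT/V = 0.007645 × 0.08314 × 489 / 0.265 = 1.173 bar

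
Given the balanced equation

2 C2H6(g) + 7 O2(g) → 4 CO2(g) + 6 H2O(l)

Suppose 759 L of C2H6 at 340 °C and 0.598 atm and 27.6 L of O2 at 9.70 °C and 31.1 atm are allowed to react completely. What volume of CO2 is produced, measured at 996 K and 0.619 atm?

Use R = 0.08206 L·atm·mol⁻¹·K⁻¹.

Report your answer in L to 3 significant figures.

n(C2H6) = PV/RT = (0.598 × 759) / (0.08206 × 613.15) = 9.021 mol
n(O2) = PV/RT = (31.1 × 27.6) / (0.08206 × 282.85) = 36.98 mol
For 9.021 mol C2H6, stoichiometry requires (7/2) × 9.021 = 31.57 mol O2; 36.98 mol is available, so C2H6 is limiting.
n(CO2) = (4/2) × 9.021 = 18.04 mol
V(CO2) = nRT/P = 18.04 × 0.08206 × 996 / 0.619 = 2382 L

2380 L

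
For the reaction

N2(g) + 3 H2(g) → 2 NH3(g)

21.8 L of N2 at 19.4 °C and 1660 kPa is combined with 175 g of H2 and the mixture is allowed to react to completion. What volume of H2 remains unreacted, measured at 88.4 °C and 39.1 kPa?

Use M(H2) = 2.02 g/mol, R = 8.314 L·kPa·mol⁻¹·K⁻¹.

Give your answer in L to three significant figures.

n(N2) = PV/RT = (1660 × 21.8) / (8.314 × 292.55) = 14.88 mol
n(H2) = 175 / 2.02 = 86.63 mol
For 14.88 mol N2, stoichiometry requires (3/1) × 14.88 = 44.64 mol H2; 86.63 mol is available, so N2 is limiting.
n(H2) consumed = (3/1) × 14.88 = 44.64 mol; remaining = 86.63 − 44.64 = 41.99 mol
V(H2) = nRT/P = 41.99 × 8.314 × 361.55 / 39.1 = 3228 L

3230 L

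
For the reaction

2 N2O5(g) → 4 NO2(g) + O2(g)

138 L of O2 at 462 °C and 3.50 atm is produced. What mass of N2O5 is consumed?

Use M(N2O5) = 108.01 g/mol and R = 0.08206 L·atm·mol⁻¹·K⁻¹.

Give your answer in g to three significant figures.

1730 g

n(O2) = PV/RT = (3.50 × 138) / (0.08206 × 735.15) = 8.006 mol
n(N2O5) = (2/1) × 8.006 = 16.01 mol
m(N2O5) = 16.01 × 108.01 = 1729 g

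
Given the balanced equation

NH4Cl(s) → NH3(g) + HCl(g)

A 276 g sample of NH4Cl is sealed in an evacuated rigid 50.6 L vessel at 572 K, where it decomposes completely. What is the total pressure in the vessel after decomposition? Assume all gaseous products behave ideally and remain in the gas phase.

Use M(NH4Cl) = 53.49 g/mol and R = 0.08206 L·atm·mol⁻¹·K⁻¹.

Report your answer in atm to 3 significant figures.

9.57 atm

n(NH4Cl) = 276 / 53.49 = 5.160 mol
n(gas produced) = (2/1) × 5.160 = 10.32 mol
P = nRT/V = 10.32 × 0.08206 × 572 / 50.6 = 9.573 atm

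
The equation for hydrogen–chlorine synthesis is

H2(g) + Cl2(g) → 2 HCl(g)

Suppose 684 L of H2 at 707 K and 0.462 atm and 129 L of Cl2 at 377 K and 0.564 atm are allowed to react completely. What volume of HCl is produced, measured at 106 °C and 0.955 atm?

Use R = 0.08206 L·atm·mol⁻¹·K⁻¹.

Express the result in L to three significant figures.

153 L

n(H2) = PV/RT = (0.462 × 684) / (0.08206 × 707) = 5.447 mol
n(Cl2) = PV/RT = (0.564 × 129) / (0.08206 × 377) = 2.352 mol
For 5.447 mol H2, stoichiometry requires (1/1) × 5.447 = 5.447 mol Cl2; 2.352 mol is available, so Cl2 is limiting.
n(HCl) = (2/1) × 2.352 = 4.704 mol
V(HCl) = nRT/P = 4.704 × 0.08206 × 379.15 / 0.955 = 153.3 L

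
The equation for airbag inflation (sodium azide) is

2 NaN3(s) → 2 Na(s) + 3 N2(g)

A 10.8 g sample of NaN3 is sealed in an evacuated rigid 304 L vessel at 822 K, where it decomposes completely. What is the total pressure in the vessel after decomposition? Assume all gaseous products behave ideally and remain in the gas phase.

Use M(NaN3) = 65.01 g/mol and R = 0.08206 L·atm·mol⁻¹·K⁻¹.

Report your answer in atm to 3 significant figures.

n(NaN3) = 10.8 / 65.01 = 0.1661 mol
n(gas produced) = (3/2) × 0.1661 = 0.2491 mol
P = nRT/V = 0.2491 × 0.08206 × 822 / 304 = 0.05527 atm

0.0553 atm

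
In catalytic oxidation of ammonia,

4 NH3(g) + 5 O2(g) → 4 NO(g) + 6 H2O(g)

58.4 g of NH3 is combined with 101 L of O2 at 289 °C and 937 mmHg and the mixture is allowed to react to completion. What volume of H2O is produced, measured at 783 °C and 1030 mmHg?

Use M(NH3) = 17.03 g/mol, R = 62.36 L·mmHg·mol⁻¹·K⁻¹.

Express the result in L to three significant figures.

207 L

n(NH3) = 58.4 / 17.03 = 3.429 mol
n(O2) = PV/RT = (937 × 101) / (62.36 × 562.15) = 2.700 mol
For 3.429 mol NH3, stoichiometry requires (5/4) × 3.429 = 4.286 mol O2; 2.700 mol is available, so O2 is limiting.
n(H2O) = (6/5) × 2.700 = 3.240 mol
V(H2O) = nRT/P = 3.240 × 62.36 × 1056.15 / 1030 = 207.2 L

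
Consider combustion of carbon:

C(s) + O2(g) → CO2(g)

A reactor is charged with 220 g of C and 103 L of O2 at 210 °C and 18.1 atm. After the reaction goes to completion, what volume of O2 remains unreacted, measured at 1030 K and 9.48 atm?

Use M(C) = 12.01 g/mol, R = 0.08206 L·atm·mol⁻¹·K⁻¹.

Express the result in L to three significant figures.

256 L

n(C) = 220 / 12.01 = 18.32 mol
n(O2) = PV/RT = (18.1 × 103) / (0.08206 × 483.15) = 47.02 mol
For 18.32 mol C, stoichiometry requires (1/1) × 18.32 = 18.32 mol O2; 47.02 mol is available, so C is limiting.
n(O2) consumed = (1/1) × 18.32 = 18.32 mol; remaining = 47.02 − 18.32 = 28.70 mol
V(O2) = nRT/P = 28.70 × 0.08206 × 1030 / 9.48 = 255.9 L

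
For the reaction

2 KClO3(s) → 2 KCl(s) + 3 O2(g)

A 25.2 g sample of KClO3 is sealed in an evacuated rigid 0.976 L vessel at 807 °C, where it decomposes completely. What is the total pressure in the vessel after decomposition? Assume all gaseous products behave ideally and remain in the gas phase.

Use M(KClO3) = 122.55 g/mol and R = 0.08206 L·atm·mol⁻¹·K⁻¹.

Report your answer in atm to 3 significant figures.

n(KClO3) = 25.2 / 122.55 = 0.2056 mol
n(gas produced) = (3/2) × 0.2056 = 0.3084 mol
P = nRT/V = 0.3084 × 0.08206 × 1080.15 / 0.976 = 28.01 atm

28.0 atm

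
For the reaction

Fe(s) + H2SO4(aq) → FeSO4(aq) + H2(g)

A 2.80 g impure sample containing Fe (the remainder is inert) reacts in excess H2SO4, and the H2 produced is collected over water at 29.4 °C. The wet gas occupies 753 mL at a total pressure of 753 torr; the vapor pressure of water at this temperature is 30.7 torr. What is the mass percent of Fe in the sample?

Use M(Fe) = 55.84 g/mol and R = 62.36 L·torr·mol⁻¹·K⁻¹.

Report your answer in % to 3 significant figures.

P(H2) = 753 − 30.7 = 722.3 torr
n(H2) = PV/RT = (722.3 × 0.7530) / (62.36 × 302.55) = 0.02883 mol
n(Fe) = (1/1) × 0.02883 = 0.02883 mol
m(Fe) = 0.02883 × 55.84 = 1.610 g
%Fe = 1.610 / 2.80 × 100 = 57.50%

57.5 %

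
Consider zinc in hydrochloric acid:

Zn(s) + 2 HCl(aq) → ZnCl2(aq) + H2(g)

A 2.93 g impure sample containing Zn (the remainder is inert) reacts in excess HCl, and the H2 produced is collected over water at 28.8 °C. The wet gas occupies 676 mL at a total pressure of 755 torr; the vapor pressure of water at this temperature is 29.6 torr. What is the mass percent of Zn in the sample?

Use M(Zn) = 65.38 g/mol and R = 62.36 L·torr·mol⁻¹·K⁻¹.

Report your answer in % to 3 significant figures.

P(H2) = 755 − 29.6 = 725.4 torr
n(H2) = PV/RT = (725.4 × 0.6760) / (62.36 × 301.95) = 0.02604 mol
n(Zn) = (1/1) × 0.02604 = 0.02604 mol
m(Zn) = 0.02604 × 65.38 = 1.702 g
%Zn = 1.702 / 2.93 × 100 = 58.09%

58.1 %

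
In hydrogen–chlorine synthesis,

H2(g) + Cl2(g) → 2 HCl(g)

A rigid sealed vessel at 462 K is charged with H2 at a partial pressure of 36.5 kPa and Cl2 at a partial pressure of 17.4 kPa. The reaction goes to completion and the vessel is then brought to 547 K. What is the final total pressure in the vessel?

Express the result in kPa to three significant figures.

With V and T fixed, P_i ∝ n_i, so the mole ratios apply directly to partial pressures at 462 K.
P(Cl2) required for 36.5 kPa of H2 = (1/1) × 36.5 = 36.50 kPa; available 17.4 kPa, so Cl2 is limiting.
P(H2) remaining = 36.5 − (1/1) × 17.4 = 19.10 kPa
P(gaseous products) = (2)/1 × 17.4 = 34.80 kPa
P_total at 462 K = 19.10 + 34.80 = 53.90 kPa
Scaling to 547 K: P = 53.90 × 547/462 = 63.82 kPa

63.8 kPa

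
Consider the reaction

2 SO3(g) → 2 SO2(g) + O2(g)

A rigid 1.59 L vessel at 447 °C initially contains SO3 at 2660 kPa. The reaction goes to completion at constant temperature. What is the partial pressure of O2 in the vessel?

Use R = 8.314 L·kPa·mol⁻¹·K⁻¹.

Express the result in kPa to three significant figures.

n(SO3)₀ = PV/RT = (2660 × 1.59) / (8.314 × 720.15) = 0.7064 mol
n(O2) = (1/2) × 0.7064 = 0.3532 mol
P(O2) = nRT/V = 0.3532 × 8.314 × 720.15 / 1.59 = 1330 kPa

1330 kPa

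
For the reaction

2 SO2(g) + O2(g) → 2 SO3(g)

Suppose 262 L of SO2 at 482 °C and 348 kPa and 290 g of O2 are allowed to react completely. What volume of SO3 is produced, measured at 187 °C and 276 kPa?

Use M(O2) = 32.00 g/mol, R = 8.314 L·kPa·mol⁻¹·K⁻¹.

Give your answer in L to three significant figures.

201 L

n(SO2) = PV/RT = (348 × 262) / (8.314 × 755.15) = 14.52 mol
n(O2) = 290 / 32.00 = 9.062 mol
For 14.52 mol SO2, stoichiometry requires (1/2) × 14.52 = 7.260 mol O2; 9.062 mol is available, so SO2 is limiting.
n(SO3) = (2/2) × 14.52 = 14.52 mol
V(SO3) = nRT/P = 14.52 × 8.314 × 460.15 / 276 = 201.3 L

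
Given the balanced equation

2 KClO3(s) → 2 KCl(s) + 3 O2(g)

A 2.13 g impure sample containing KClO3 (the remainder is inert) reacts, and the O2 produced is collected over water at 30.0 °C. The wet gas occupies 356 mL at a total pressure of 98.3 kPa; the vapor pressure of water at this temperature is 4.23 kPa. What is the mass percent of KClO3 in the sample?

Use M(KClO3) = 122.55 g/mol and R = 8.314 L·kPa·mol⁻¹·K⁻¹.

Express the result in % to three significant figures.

51.0 %

P(O2) = 98.3 − 4.23 = 94.07 kPa
n(O2) = PV/RT = (94.07 × 0.3560) / (8.314 × 303.15) = 0.01329 mol
n(KClO3) = (2/3) × 0.01329 = 0.008860 mol
m(KClO3) = 0.008860 × 122.55 = 1.086 g
%KClO3 = 1.086 / 2.13 × 100 = 50.99%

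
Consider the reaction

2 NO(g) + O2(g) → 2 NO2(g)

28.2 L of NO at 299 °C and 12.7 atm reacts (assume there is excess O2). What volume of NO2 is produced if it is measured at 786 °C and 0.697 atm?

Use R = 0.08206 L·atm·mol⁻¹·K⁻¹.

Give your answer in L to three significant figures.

951 L

n(NO) = PV/RT = (12.7 × 28.2) / (0.08206 × 572.15) = 7.628 mol
n(NO2) = (2/2) × 7.628 = 7.628 mol
V = nRT/P = 7.628 × 0.08206 × 1059.15 / 0.697 = 951.2 L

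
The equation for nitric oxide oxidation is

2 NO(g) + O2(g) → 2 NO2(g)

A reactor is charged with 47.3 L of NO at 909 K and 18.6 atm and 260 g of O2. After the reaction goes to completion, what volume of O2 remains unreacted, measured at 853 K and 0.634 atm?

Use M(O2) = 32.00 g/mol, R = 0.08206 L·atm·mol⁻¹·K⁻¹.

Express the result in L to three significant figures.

246 L

n(NO) = PV/RT = (18.6 × 47.3) / (0.08206 × 909) = 11.79 mol
n(O2) = 260 / 32.00 = 8.125 mol
For 11.79 mol NO, stoichiometry requires (1/2) × 11.79 = 5.895 mol O2; 8.125 mol is available, so NO is limiting.
n(O2) consumed = (1/2) × 11.79 = 5.895 mol; remaining = 8.125 − 5.895 = 2.230 mol
V(O2) = nRT/P = 2.230 × 0.08206 × 853 / 0.634 = 246.2 L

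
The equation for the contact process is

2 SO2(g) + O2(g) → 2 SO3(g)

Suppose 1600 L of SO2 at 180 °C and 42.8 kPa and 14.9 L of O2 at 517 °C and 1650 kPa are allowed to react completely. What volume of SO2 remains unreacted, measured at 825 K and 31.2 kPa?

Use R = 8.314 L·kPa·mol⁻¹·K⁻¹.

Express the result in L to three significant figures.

n(SO2) = PV/RT = (42.8 × 1600) / (8.314 × 453.15) = 18.18 mol
n(O2) = PV/RT = (1650 × 14.9) / (8.314 × 790.15) = 3.742 mol
For 18.18 mol SO2, stoichiometry requires (1/2) × 18.18 = 9.090 mol O2; 3.742 mol is available, so O2 is limiting.
n(SO2) consumed = (2/1) × 3.742 = 7.484 mol; remaining = 18.18 − 7.484 = 10.70 mol
V(SO2) = nRT/P = 10.70 × 8.314 × 825 / 31.2 = 2352 L

2350 L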